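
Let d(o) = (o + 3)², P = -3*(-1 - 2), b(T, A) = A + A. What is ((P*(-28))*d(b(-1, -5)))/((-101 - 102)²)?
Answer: -252/841 ≈ -0.29964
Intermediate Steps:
b(T, A) = 2*A
P = 9 (P = -3*(-3) = 9)
d(o) = (3 + o)²
((P*(-28))*d(b(-1, -5)))/((-101 - 102)²) = ((9*(-28))*(3 + 2*(-5))²)/((-101 - 102)²) = (-252*(3 - 10)²)/((-203)²) = -252*(-7)²/41209 = -252*49*(1/41209) = -12348*1/41209 = -252/841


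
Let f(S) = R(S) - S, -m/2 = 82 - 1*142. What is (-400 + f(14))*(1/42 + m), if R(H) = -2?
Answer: -1048528/21 ≈ -49930.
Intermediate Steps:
m = 120 (m = -2*(82 - 1*142) = -2*(82 - 142) = -2*(-60) = 120)
f(S) = -2 - S
(-400 + f(14))*(1/42 + m) = (-400 + (-2 - 1*14))*(1/42 + 120) = (-400 + (-2 - 14))*(1/42 + 120) = (-400 - 16)*(5041/42) = -416*5041/42 = -1048528/21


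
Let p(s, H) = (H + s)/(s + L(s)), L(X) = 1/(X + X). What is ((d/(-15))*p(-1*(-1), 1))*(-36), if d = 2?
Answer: 32/5 ≈ 6.4000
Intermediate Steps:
L(X) = 1/(2*X)
p(s, H) = (H + s)/(s + 1/(2*s))
((d/(-15))*p(-1*(-1), 1))*(-36) = ((2/(-15))*(2*(-1*(-1))*(1 - 1*(-1))/(1 + 2*(-1*(-1))²)))*(-36) = ((2*(-1/15))*(2*1*(1 + 1)/(1 + 2*1²)))*(-36) = -4*2/(15*(1 + 2*1))*(-36) = -4*2/(15*(1 + 2))*(-36) = -4*2/(15*3)*(-36) = -2/15*4/3*(-36) = -8/45*(-36) = 32/5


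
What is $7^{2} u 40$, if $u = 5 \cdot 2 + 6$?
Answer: $31360$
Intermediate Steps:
$u = 16$ ($u = 10 + 6 = 16$)
$7^{2} u 40 = 7^{2} \cdot 16 \cdot 40 = 49 \cdot 16 \cdot 40 = 784 \cdot 40 = 31360$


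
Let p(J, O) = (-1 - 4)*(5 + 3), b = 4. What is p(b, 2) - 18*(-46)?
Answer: 788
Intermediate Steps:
p(J, O) = -40 (p(J, O) = -5*8 = -40)
p(b, 2) - 18*(-46) = -40 - 18*(-46) = -40 + 828 = 788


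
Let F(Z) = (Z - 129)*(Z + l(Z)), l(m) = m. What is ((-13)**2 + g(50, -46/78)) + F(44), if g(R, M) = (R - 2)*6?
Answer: -7023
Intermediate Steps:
g(R, M) = -12 + 6*R (g(R, M) = (-2 + R)*6 = -12 + 6*R)
F(Z) = 2*Z*(-129 + Z) (F(Z) = (Z - 129)*(Z + Z) = (-129 + Z)*(2*Z) = 2*Z*(-129 + Z))
((-13)**2 + g(50, -46/78)) + F(44) = ((-13)**2 + (-12 + 6*50)) + 2*44*(-129 + 44) = (169 + (-12 + 300)) + 2*44*(-85) = (169 + 288) - 7480 = 457 - 7480 = -7023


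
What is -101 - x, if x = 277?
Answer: -378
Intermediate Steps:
-101 - x = -101 - 1*277 = -101 - 277 = -378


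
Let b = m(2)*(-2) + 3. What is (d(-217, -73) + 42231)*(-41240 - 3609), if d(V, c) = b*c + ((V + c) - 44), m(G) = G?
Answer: -1882312530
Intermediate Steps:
b = -1 (b = 2*(-2) + 3 = -4 + 3 = -1)
d(V, c) = -44 + V (d(V, c) = -c + ((V + c) - 44) = -c + (-44 + V + c) = -44 + V)
(d(-217, -73) + 42231)*(-41240 - 3609) = ((-44 - 217) + 42231)*(-41240 - 3609) = (-261 + 42231)*(-44849) = 41970*(-44849) = -1882312530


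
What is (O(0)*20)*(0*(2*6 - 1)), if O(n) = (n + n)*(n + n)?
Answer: 0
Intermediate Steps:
O(n) = 4*n² (O(n) = (2*n)*(2*n) = 4*n²)
(O(0)*20)*(0*(2*6 - 1)) = ((4*0²)*20)*(0*(2*6 - 1)) = ((4*0)*20)*(0*(12 - 1)) = (0*20)*(0*11) = 0*0 = 0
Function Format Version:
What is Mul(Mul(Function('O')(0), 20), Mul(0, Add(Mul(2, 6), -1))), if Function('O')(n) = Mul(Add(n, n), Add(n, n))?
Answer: 0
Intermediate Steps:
Function('O')(n) = Mul(4, Pow(n, 2)) (Function('O')(n) = Mul(Mul(2, n), Mul(2, n)) = Mul(4, Pow(n, 2)))
Mul(Mul(Function('O')(0), 20), Mul(0, Add(Mul(2, 6), -1))) = Mul(Mul(Mul(4, Pow(0, 2)), 20), Mul(0, Add(Mul(2, 6), -1))) = Mul(Mul(Mul(4, 0), 20), Mul(0, Add(12, -1))) = Mul(Mul(0, 20), Mul(0, 11)) = Mul(0, 0) = 0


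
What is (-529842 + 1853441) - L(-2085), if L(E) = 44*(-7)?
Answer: 1323907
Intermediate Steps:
L(E) = -308
(-529842 + 1853441) - L(-2085) = (-529842 + 1853441) - 1*(-308) = 1323599 + 308 = 1323907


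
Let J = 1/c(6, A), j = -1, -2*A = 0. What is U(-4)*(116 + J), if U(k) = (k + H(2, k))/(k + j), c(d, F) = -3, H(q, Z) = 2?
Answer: 694/15 ≈ 46.267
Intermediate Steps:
A = 0 (A = -½*0 = 0)
U(k) = (2 + k)/(-1 + k) (U(k) = (k + 2)/(k - 1) = (2 + k)/(-1 + k))
J = -⅓ (J = 1/(-3) = -⅓ ≈ -0.33333)
U(-4)*(116 + J) = ((2 - 4)/(-1 - 4))*(116 - ⅓) = (-2/(-5))*(347/3) = -⅕*(-2)*(347/3) = (⅖)*(347/3) = 694/15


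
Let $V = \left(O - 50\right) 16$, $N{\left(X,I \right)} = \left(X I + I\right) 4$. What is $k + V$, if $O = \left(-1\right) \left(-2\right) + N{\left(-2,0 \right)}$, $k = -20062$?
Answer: $-20830$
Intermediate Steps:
$N{\left(X,I \right)} = 4 I + 4 I X$ ($N{\left(X,I \right)} = \left(I X + I\right) 4 = \left(I + I X\right) 4 = 4 I + 4 I X$)
$O = 2$ ($O = \left(-1\right) \left(-2\right) + 4 \cdot 0 \left(1 - 2\right) = 2 + 4 \cdot 0 \left(-1\right) = 2 + 0 = 2$)
$V = -768$ ($V = \left(2 - 50\right) 16 = \left(-48\right) 16 = -768$)
$k + V = -20062 - 768 = -20830$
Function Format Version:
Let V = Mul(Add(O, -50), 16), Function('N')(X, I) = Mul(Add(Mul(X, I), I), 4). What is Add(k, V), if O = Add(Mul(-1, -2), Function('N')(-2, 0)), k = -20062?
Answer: -20830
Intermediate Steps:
Function('N')(X, I) = Add(Mul(4, I), Mul(4, I, X)) (Function('N')(X, I) = Mul(Add(Mul(I, X), I), 4) = Mul(Add(I, Mul(I, X)), 4) = Add(Mul(4, I), Mul(4, I, X)))
O = 2 (O = Add(Mul(-1, -2), Mul(4, 0, Add(1, -2))) = Add(2, Mul(4, 0, -1)) = Add(2, 0) = 2)
V = -768 (V = Mul(Add(2, -50), 16) = Mul(-48, 16) = -768)
Add(k, V) = Add(-20062, -768) = -20830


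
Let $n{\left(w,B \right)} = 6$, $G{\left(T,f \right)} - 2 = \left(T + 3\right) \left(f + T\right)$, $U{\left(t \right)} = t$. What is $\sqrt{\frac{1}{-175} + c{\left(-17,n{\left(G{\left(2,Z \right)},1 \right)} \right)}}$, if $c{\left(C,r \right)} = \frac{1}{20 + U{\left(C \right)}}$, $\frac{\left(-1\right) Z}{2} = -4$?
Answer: $\frac{2 \sqrt{903}}{105} \approx 0.57238$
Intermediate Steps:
$Z = 8$ ($Z = \left(-2\right) \left(-4\right) = 8$)
$G{\left(T,f \right)} = 2 + \left(3 + T\right) \left(T + f\right)$ ($G{\left(T,f \right)} = 2 + \left(T + 3\right) \left(f + T\right) = 2 + \left(3 + T\right) \left(T + f\right)$)
$c{\left(C,r \right)} = \frac{1}{20 + C}$
$\sqrt{\frac{1}{-175} + c{\left(-17,n{\left(G{\left(2,Z \right)},1 \right)} \right)}} = \sqrt{\frac{1}{-175} + \frac{1}{20 - 17}} = \sqrt{- \frac{1}{175} + \frac{1}{3}} = \sqrt{\frac{172}{525}} = \frac{2 \sqrt{903}}{105}$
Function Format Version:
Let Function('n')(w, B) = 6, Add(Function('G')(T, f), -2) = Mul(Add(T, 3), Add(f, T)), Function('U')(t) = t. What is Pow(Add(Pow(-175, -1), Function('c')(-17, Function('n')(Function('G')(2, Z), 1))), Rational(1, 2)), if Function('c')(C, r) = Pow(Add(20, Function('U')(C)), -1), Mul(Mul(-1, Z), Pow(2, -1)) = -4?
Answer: Mul(Rational(2, 105), Pow(903, Rational(1, 2))) ≈ 0.57238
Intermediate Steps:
Z = 8 (Z = Mul(-2, -4) = 8)
Function('G')(T, f) = Add(2, Mul(Add(3, T), Add(T, f))) (Function('G')(T, f) = Add(2, Mul(Add(T, 3), Add(f, T))) = Add(2, Mul(Add(3, T), Add(T, f))))
Function('c')(C, r) = Pow(Add(20, C), -1)
Pow(Add(Pow(-175, -1), Function('c')(-17, Function('n')(Function('G')(2, Z), 1))), Rational(1, 2)) = Pow(Add(Pow(-175, -1), Pow(Add(20, -17), -1)), Rational(1, 2)) = Pow(Add(Rational(-1, 175), Pow(3, -1)), Rational(1, 2)) = Pow(Add(Rational(-1, 175), Rational(1, 3)), Rational(1, 2)) = Pow(Rational(172, 525), Rational(1, 2)) = Mul(Rational(2, 105), Pow(903, Rational(1, 2)))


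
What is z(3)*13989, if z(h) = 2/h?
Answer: 9326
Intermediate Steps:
z(3)*13989 = (2/3)*13989 = (2*(⅓))*13989 = (⅔)*13989 = 9326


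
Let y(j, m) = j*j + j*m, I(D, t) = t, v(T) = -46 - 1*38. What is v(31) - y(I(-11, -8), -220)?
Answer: -1908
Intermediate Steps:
v(T) = -84 (v(T) = -46 - 38 = -84)
y(j, m) = j² + j*m
v(31) - y(I(-11, -8), -220) = -84 - (-8)*(-8 - 220) = -84 - (-8)*(-228) = -84 - 1*1824 = -84 - 1824 = -1908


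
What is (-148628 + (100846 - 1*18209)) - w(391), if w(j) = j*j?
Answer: -218872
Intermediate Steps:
w(j) = j²
(-148628 + (100846 - 1*18209)) - w(391) = (-148628 + (100846 - 1*18209)) - 1*391² = (-148628 + (100846 - 18209)) - 1*152881 = (-148628 + 82637) - 152881 = -65991 - 152881 = -218872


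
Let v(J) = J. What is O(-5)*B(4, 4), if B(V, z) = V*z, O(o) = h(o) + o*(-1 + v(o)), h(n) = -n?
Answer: 560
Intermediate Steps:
O(o) = -o + o*(-1 + o)
O(-5)*B(4, 4) = (-5*(-2 - 5))*(4*4) = -5*(-7)*16 = 35*16 = 560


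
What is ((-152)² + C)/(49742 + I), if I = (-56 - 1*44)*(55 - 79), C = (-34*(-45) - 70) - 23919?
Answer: 645/52142 ≈ 0.012370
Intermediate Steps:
C = -22459 (C = (1530 - 70) - 23919 = 1460 - 23919 = -22459)
I = 2400 (I = (-56 - 44)*(-24) = -100*(-24) = 2400)
((-152)² + C)/(49742 + I) = ((-152)² - 22459)/(49742 + 2400) = (23104 - 22459)/52142 = 645*(1/52142) = 645/52142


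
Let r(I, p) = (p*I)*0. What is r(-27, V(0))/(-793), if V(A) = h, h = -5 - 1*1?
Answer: 0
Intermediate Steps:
h = -6 (h = -5 - 1 = -6)
V(A) = -6
r(I, p) = 0 (r(I, p) = (I*p)*0 = 0)
r(-27, V(0))/(-793) = 0/(-793) = 0*(-1/793) = 0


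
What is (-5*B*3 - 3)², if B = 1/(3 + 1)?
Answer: 729/16 ≈ 45.563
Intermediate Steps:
B = ¼ (B = 1/4 = ¼ ≈ 0.25000)
(-5*B*3 - 3)² = (-5*¼*3 - 3)² = (-5/4*3 - 3)² = (-15/4 - 3)² = (-27/4)² = 729/16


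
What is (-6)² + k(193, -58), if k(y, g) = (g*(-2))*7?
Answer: 848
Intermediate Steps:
k(y, g) = -14*g (k(y, g) = -2*g*7 = -14*g)
(-6)² + k(193, -58) = (-6)² - 14*(-58) = 36 + 812 = 848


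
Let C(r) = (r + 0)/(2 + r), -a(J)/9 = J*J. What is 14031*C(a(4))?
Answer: 1010232/71 ≈ 14229.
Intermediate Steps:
a(J) = -9*J² (a(J) = -9*J*J = -9*J²)
C(r) = r/(2 + r)
14031*C(a(4)) = 14031*((-9*4²)/(2 - 9*4²)) = 14031*((-9*16)/(2 - 9*16)) = 14031*(-144/(2 - 144)) = 14031*(-144/(-142)) = 14031*(-144*(-1/142)) = 14031*(72/71) = 1010232/71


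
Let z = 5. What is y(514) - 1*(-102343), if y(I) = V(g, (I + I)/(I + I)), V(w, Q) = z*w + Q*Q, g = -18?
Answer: 102254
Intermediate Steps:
V(w, Q) = Q² + 5*w (V(w, Q) = 5*w + Q*Q = 5*w + Q² = Q² + 5*w)
y(I) = -89 (y(I) = ((I + I)/(I + I))² + 5*(-18) = ((2*I)/((2*I)))² - 90 = ((2*I)*(1/(2*I)))² - 90 = 1² - 90 = 1 - 90 = -89)
y(514) - 1*(-102343) = -89 - 1*(-102343) = -89 + 102343 = 102254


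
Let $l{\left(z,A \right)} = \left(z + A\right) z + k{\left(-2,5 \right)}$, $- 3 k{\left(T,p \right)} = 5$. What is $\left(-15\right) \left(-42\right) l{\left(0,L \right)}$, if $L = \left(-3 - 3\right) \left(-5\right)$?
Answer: $-1050$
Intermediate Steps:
$L = 30$ ($L = \left(-6\right) \left(-5\right) = 30$)
$k{\left(T,p \right)} = - \frac{5}{3}$ ($k{\left(T,p \right)} = \left(- \frac{1}{3}\right) 5 = - \frac{5}{3}$)
$l{\left(z,A \right)} = - \frac{5}{3} + z \left(A + z\right)$ ($l{\left(z,A \right)} = \left(z + A\right) z - \frac{5}{3} = \left(A + z\right) z - \frac{5}{3} = z \left(A + z\right) - \frac{5}{3} = - \frac{5}{3} + z \left(A + z\right)$)
$\left(-15\right) \left(-42\right) l{\left(0,L \right)} = \left(-15\right) \left(-42\right) \left(- \frac{5}{3} + 0^{2} + 30 \cdot 0\right) = 630 \left(- \frac{5}{3} + 0 + 0\right) = 630 \left(- \frac{5}{3}\right) = -1050$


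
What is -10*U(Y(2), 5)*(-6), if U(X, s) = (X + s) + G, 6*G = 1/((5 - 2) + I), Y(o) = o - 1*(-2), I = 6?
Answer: 4870/9 ≈ 541.11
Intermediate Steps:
Y(o) = 2 + o (Y(o) = o + 2 = 2 + o)
G = 1/54 (G = 1/(6*((5 - 2) + 6)) = 1/(6*(3 + 6)) = (⅙)/9 = (⅙)*(⅑) = 1/54 ≈ 0.018519)
U(X, s) = 1/54 + X + s (U(X, s) = (X + s) + 1/54 = 1/54 + X + s)
-10*U(Y(2), 5)*(-6) = -10*(1/54 + (2 + 2) + 5)*(-6) = -10*(1/54 + 4 + 5)*(-6) = -10*487/54*(-6) = -2435/27*(-6) = 4870/9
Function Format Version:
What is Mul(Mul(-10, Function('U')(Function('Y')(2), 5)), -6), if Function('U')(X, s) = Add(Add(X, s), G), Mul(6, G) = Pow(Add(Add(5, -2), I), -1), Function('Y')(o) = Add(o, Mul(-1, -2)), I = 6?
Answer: Rational(4870, 9) ≈ 541.11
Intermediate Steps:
Function('Y')(o) = Add(2, o) (Function('Y')(o) = Add(o, 2) = Add(2, o))
G = Rational(1, 54) (G = Mul(Rational(1, 6), Pow(Add(Add(5, -2), 6), -1)) = Mul(Rational(1, 6), Pow(Add(3, 6), -1)) = Mul(Rational(1, 6), Pow(9, -1)) = Mul(Rational(1, 6), Rational(1, 9)) = Rational(1, 54) ≈ 0.018519)
Function('U')(X, s) = Add(Rational(1, 54), X, s) (Function('U')(X, s) = Add(Add(X, s), Rational(1, 54)) = Add(Rational(1, 54), X, s))
Mul(Mul(-10, Function('U')(Function('Y')(2), 5)), -6) = Mul(Mul(-10, Add(Rational(1, 54), Add(2, 2), 5)), -6) = Mul(Mul(-10, Add(Rational(1, 54), 4, 5)), -6) = Mul(Mul(-10, Rational(487, 54)), -6) = Mul(Rational(-2435, 27), -6) = Rational(4870, 9)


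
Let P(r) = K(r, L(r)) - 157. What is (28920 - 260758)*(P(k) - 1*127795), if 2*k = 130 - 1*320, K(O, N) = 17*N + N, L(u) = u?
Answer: 30060578756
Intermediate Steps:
K(O, N) = 18*N
k = -95 (k = (130 - 1*320)/2 = (130 - 320)/2 = (1/2)*(-190) = -95)
P(r) = -157 + 18*r (P(r) = 18*r - 157 = -157 + 18*r)
(28920 - 260758)*(P(k) - 1*127795) = (28920 - 260758)*((-157 + 18*(-95)) - 1*127795) = -231838*((-157 - 1710) - 127795) = -231838*(-1867 - 127795) = -231838*(-129662) = 30060578756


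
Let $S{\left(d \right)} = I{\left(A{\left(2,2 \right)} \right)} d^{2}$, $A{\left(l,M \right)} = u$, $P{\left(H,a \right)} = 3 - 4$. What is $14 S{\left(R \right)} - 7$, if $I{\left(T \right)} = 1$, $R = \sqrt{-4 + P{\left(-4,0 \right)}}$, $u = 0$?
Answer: $-77$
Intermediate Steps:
$P{\left(H,a \right)} = -1$
$A{\left(l,M \right)} = 0$
$R = i \sqrt{5}$ ($R = \sqrt{-4 - 1} = \sqrt{-5} = i \sqrt{5} \approx 2.2361 i$)
$S{\left(d \right)} = d^{2}$ ($S{\left(d \right)} = 1 d^{2} = d^{2}$)
$14 S{\left(R \right)} - 7 = 14 \left(i \sqrt{5}\right)^{2} - 7 = 14 \left(-5\right) - 7 = -70 - 7 = -77$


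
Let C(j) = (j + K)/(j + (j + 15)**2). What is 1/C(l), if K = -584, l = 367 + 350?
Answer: 28239/7 ≈ 4034.1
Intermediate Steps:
l = 717
C(j) = (-584 + j)/(j + (15 + j)**2) (C(j) = (j - 584)/(j + (j + 15)**2) = (-584 + j)/(j + (15 + j)**2))
1/C(l) = 1/((-584 + 717)/(717 + (15 + 717)**2)) = 1/(133/(717 + 732**2)) = 1/(133/(717 + 535824)) = 1/(133/536541) = 1/((1/536541)*133) = 1/(7/28239) = 28239/7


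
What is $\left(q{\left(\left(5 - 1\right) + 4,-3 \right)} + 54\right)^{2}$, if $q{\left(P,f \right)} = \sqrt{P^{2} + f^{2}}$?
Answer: $\left(54 + \sqrt{73}\right)^{2} \approx 3911.8$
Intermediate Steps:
$\left(q{\left(\left(5 - 1\right) + 4,-3 \right)} + 54\right)^{2} = \left(\sqrt{\left(\left(5 - 1\right) + 4\right)^{2} + \left(-3\right)^{2}} + 54\right)^{2} = \left(\sqrt{\left(4 + 4\right)^{2} + 9} + 54\right)^{2} = \left(\sqrt{8^{2} + 9} + 54\right)^{2} = \left(\sqrt{64 + 9} + 54\right)^{2} = \left(\sqrt{73} + 54\right)^{2} = \left(54 + \sqrt{73}\right)^{2}$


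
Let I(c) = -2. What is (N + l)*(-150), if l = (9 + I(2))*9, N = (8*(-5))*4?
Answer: 14550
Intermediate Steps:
N = -160 (N = -40*4 = -160)
l = 63 (l = (9 - 2)*9 = 7*9 = 63)
(N + l)*(-150) = (-160 + 63)*(-150) = -97*(-150) = 14550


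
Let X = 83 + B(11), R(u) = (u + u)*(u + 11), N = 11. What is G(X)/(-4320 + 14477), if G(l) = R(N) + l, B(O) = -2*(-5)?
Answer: 577/10157 ≈ 0.056808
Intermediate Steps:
B(O) = 10
R(u) = 2*u*(11 + u) (R(u) = (2*u)*(11 + u) = 2*u*(11 + u))
X = 93 (X = 83 + 10 = 93)
G(l) = 484 + l (G(l) = 2*11*(11 + 11) + l = 2*11*22 + l = 484 + l)
G(X)/(-4320 + 14477) = (484 + 93)/(-4320 + 14477) = 577/10157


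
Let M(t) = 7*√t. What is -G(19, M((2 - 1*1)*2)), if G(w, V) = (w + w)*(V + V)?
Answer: -532*√2 ≈ -752.36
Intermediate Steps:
G(w, V) = 4*V*w (G(w, V) = (2*w)*(2*V) = 4*V*w)
-G(19, M((2 - 1*1)*2)) = -4*7*√((2 - 1*1)*2)*19 = -4*7*√((2 - 1)*2)*19 = -4*7*√(1*2)*19 = -4*7*√2*19 = -532*√2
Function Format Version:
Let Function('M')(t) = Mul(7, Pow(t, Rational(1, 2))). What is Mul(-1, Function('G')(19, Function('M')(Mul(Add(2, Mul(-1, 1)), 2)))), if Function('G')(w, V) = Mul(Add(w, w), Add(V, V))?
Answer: Mul(-532, Pow(2, Rational(1, 2))) ≈ -752.36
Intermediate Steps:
Function('G')(w, V) = Mul(4, V, w) (Function('G')(w, V) = Mul(Mul(2, w), Mul(2, V)) = Mul(4, V, w))
Mul(-1, Function('G')(19, Function('M')(Mul(Add(2, Mul(-1, 1)), 2)))) = Mul(-1, Mul(4, Mul(7, Pow(Mul(Add(2, Mul(-1, 1)), 2), Rational(1, 2))), 19)) = Mul(-1, Mul(4, Mul(7, Pow(Mul(Add(2, -1), 2), Rational(1, 2))), 19)) = Mul(-1, Mul(4, Mul(7, Pow(Mul(1, 2), Rational(1, 2))), 19)) = Mul(-1, Mul(4, Mul(7, Pow(2, Rational(1, 2))), 19)) = Mul(-1, Mul(532, Pow(2, Rational(1, 2)))) = Mul(-532, Pow(2, Rational(1, 2)))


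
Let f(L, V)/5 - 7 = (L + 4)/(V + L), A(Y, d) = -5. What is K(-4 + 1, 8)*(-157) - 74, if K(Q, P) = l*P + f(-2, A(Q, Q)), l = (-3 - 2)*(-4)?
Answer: -213253/7 ≈ -30465.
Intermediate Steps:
f(L, V) = 35 + 5*(4 + L)/(L + V) (f(L, V) = 35 + 5*((L + 4)/(V + L)) = 35 + 5*((4 + L)/(L + V)) = 35 + 5*(4 + L)/(L + V))
l = 20 (l = -5*(-4) = 20)
K(Q, P) = 235/7 + 20*P (K(Q, P) = 20*P + 5*(4 + 7*(-5) + 8*(-2))/(-2 - 5) = 20*P + 5*(4 - 35 - 16)/(-7) = 20*P + 5*(-⅐)*(-47) = 20*P + 235/7 = 235/7 + 20*P)
K(-4 + 1, 8)*(-157) - 74 = (235/7 + 20*8)*(-157) - 74 = (235/7 + 160)*(-157) - 74 = (1355/7)*(-157) - 74 = -212735/7 - 74 = -213253/7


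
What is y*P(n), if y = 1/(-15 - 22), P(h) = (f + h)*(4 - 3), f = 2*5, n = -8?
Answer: -2/37 ≈ -0.054054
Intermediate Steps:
f = 10
P(h) = 10 + h (P(h) = (10 + h)*(4 - 3) = (10 + h)*1 = 10 + h)
y = -1/37 (y = 1/(-37) = -1/37 ≈ -0.027027)
y*P(n) = -(10 - 8)/37 = -1/37*2 = -2/37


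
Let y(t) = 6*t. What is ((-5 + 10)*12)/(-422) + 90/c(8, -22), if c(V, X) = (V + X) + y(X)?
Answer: -11685/15403 ≈ -0.75862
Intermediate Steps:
c(V, X) = V + 7*X (c(V, X) = (V + X) + 6*X = V + 7*X)
((-5 + 10)*12)/(-422) + 90/c(8, -22) = ((-5 + 10)*12)/(-422) + 90/(8 + 7*(-22)) = (5*12)*(-1/422) + 90/(8 - 154) = 60*(-1/422) + 90/(-146) = -30/211 + 90*(-1/146) = -30/211 - 45/73 = -11685/15403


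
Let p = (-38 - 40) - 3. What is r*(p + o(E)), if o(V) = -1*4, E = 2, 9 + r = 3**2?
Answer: 0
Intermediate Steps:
r = 0 (r = -9 + 3**2 = -9 + 9 = 0)
o(V) = -4
p = -81 (p = -78 - 3 = -81)
r*(p + o(E)) = 0*(-81 - 4) = 0*(-85) = 0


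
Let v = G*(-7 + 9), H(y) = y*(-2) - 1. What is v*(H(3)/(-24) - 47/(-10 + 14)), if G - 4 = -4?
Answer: 0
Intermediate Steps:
G = 0 (G = 4 - 4 = 0)
H(y) = -1 - 2*y (H(y) = -2*y - 1 = -1 - 2*y)
v = 0 (v = 0*(-7 + 9) = 0*2 = 0)
v*(H(3)/(-24) - 47/(-10 + 14)) = 0*((-1 - 2*3)/(-24) - 47/(-10 + 14)) = 0*((-1 - 6)*(-1/24) - 47/4) = 0*(-7*(-1/24) - 47*¼) = 0*(7/24 - 47/4) = 0*(-275/24) = 0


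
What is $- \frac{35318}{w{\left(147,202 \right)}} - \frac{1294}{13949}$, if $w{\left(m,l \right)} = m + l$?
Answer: $- \frac{493102388}{4868201} \approx -101.29$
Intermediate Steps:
$w{\left(m,l \right)} = l + m$
$- \frac{35318}{w{\left(147,202 \right)}} - \frac{1294}{13949} = - \frac{35318}{202 + 147} - \frac{1294}{13949} = - \frac{35318}{349} - \frac{1294}{13949} = - \frac{493102388}{4868201}$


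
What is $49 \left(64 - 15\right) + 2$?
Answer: $2403$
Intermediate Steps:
$49 \left(64 - 15\right) + 2 = 49 \cdot 49 + 2 = 2401 + 2 = 2403$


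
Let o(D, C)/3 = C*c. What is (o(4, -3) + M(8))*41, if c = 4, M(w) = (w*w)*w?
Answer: 19516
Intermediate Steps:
M(w) = w³ (M(w) = w²*w = w³)
o(D, C) = 12*C (o(D, C) = 3*(C*4) = 3*(4*C) = 12*C)
(o(4, -3) + M(8))*41 = (12*(-3) + 8³)*41 = (-36 + 512)*41 = 476*41 = 19516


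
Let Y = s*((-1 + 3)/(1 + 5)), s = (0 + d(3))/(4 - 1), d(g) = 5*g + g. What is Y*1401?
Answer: 2802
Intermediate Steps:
d(g) = 6*g
s = 6 (s = (0 + 6*3)/(4 - 1) = (0 + 18)/3 = 18*(⅓) = 6)
Y = 2 (Y = 6*((-1 + 3)/(1 + 5)) = 6*(2/6) = 6*(2*(⅙)) = 6*(⅓) = 2)
Y*1401 = 2*1401 = 2802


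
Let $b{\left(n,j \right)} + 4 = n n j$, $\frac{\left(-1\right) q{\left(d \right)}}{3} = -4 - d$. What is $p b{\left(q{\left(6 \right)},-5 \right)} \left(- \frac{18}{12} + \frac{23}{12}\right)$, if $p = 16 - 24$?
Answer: $\frac{45040}{3} \approx 15013.0$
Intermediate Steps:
$q{\left(d \right)} = 12 + 3 d$ ($q{\left(d \right)} = - 3 \left(-4 - d\right) = 12 + 3 d$)
$b{\left(n,j \right)} = -4 + j n^{2}$ ($b{\left(n,j \right)} = -4 + n n j = -4 + n^{2} j = -4 + j n^{2}$)
$p = -8$ ($p = 16 - 24 = -8$)
$p b{\left(q{\left(6 \right)},-5 \right)} \left(- \frac{18}{12} + \frac{23}{12}\right) = - 8 \left(-4 - 5 \left(12 + 3 \cdot 6\right)^{2}\right) \left(- \frac{18}{12} + \frac{23}{12}\right) = - 8 \left(-4 - 5 \left(12 + 18\right)^{2}\right) \left(\left(-18\right) \frac{1}{12} + 23 \cdot \frac{1}{12}\right) = - 8 \left(-4 - 5 \cdot 30^{2}\right) \left(- \frac{3}{2} + \frac{23}{12}\right) = - 8 \left(-4 - 4500\right) \frac{5}{12} = \left(-8\right) \left(-4504\right) \frac{5}{12} = 36032 \cdot \frac{5}{12} = \frac{45040}{3}$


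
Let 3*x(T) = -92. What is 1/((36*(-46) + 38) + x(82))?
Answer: -3/4946 ≈ -0.00060655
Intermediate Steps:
x(T) = -92/3 (x(T) = (⅓)*(-92) = -92/3)
1/((36*(-46) + 38) + x(82)) = 1/((36*(-46) + 38) - 92/3) = 1/((-1656 + 38) - 92/3) = 1/(-1618 - 92/3) = 1/(-4946/3) = -3/4946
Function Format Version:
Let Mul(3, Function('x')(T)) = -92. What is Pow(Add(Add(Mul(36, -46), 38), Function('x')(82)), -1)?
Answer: Rational(-3, 4946) ≈ -0.00060655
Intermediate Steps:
Function('x')(T) = Rational(-92, 3) (Function('x')(T) = Mul(Rational(1, 3), -92) = Rational(-92, 3))
Pow(Add(Add(Mul(36, -46), 38), Function('x')(82)), -1) = Pow(Add(Add(Mul(36, -46), 38), Rational(-92, 3)), -1) = Pow(Add(Add(-1656, 38), Rational(-92, 3)), -1) = Pow(Add(-1618, Rational(-92, 3)), -1) = Pow(Rational(-4946, 3), -1) = Rational(-3, 4946)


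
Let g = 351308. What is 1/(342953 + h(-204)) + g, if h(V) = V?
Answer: 120410465693/342749 ≈ 3.5131e+5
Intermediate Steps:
1/(342953 + h(-204)) + g = 1/(342953 - 204) + 351308 = 1/342749 + 351308 = 120410465693/342749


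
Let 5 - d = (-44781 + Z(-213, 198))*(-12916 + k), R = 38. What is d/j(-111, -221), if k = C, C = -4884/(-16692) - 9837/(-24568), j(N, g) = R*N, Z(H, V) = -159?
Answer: 46343727608095/336790428 ≈ 1.3760e+5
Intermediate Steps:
j(N, g) = 38*N
C = 23682443/34174088 (C = -4884*(-1/16692) - 9837*(-1/24568) = 407/1391 + 9837/24568 = 23682443/34174088 ≈ 0.69299)
k = 23682443/34174088 ≈ 0.69299
d = -46343727608095/79846 (d = 5 - (-44781 - 159)*(-12916 + 23682443/34174088) = 5 - (-44940)*(-441368838165)/34174088 = 5 - 1*46343728007325/79846 = 5 - 46343728007325/79846 = -46343727608095/79846 ≈ -5.8041e+8)
d/j(-111, -221) = -46343727608095/(79846*(38*(-111))) = -46343727608095/79846/(-4218) = -46343727608095/79846*(-1/4218) = 46343727608095/336790428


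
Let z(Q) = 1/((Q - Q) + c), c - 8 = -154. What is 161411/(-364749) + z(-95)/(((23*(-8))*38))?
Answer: -164773149203/372347451168 ≈ -0.44253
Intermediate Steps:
c = -146 (c = 8 - 154 = -146)
z(Q) = -1/146 (z(Q) = 1/((Q - Q) - 146) = 1/(0 - 146) = 1/(-146) = -1/146)
161411/(-364749) + z(-95)/(((23*(-8))*38)) = 161411/(-364749) - 1/(146*((23*(-8))*38)) = 161411*(-1/364749) - 1/(146*((-184*38))) = -161411/364749 - 1/146/(-6992) = -161411/364749 - 1/146*(-1/6992) = -161411/364749 + 1/1020832 = -164773149203/372347451168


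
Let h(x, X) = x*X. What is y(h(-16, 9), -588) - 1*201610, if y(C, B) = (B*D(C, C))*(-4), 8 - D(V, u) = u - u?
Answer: -182794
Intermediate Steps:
D(V, u) = 8 (D(V, u) = 8 - (u - u) = 8 - 1*0 = 8 + 0 = 8)
h(x, X) = X*x
y(C, B) = -32*B (y(C, B) = (B*8)*(-4) = (8*B)*(-4) = -32*B)
y(h(-16, 9), -588) - 1*201610 = -32*(-588) - 1*201610 = 18816 - 201610 = -182794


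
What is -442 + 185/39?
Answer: -17053/39 ≈ -437.26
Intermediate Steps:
-442 + 185/39 = -17053/39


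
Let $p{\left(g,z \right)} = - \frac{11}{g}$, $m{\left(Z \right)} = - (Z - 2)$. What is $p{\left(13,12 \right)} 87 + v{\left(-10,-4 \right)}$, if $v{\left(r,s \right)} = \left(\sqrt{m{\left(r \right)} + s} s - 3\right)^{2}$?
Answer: $\frac{824}{13} + 48 \sqrt{2} \approx 131.27$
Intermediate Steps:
$m{\left(Z \right)} = 2 - Z$ ($m{\left(Z \right)} = - (-2 + Z) = 2 - Z$)
$v{\left(r,s \right)} = \left(-3 + s \sqrt{2 + s - r}\right)^{2}$ ($v{\left(r,s \right)} = \left(\sqrt{\left(2 - r\right) + s} s - 3\right)^{2} = \left(\sqrt{2 + s - r} s - 3\right)^{2} = \left(s \sqrt{2 + s - r} - 3\right)^{2} = \left(-3 + s \sqrt{2 + s - r}\right)^{2}$)
$p{\left(13,12 \right)} 87 + v{\left(-10,-4 \right)} = - \frac{11}{13} \cdot 87 + \left(-3 - 4 \sqrt{2 - 4 - -10}\right)^{2} = \left(-11\right) \frac{1}{13} \cdot 87 + \left(-3 - 4 \sqrt{2 - 4 + 10}\right)^{2} = \left(- \frac{11}{13}\right) 87 + \left(-3 - 4 \sqrt{8}\right)^{2} = - \frac{957}{13} + \left(-3 - 4 \cdot 2 \sqrt{2}\right)^{2} = - \frac{957}{13} + \left(-3 - 8 \sqrt{2}\right)^{2}$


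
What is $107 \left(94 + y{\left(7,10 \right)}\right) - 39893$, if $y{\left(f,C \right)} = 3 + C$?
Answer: $-28444$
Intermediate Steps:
$107 \left(94 + y{\left(7,10 \right)}\right) - 39893 = 107 \left(94 + \left(3 + 10\right)\right) - 39893 = 107 \left(94 + 13\right) - 39893 = 107 \cdot 107 - 39893 = 11449 - 39893 = -28444$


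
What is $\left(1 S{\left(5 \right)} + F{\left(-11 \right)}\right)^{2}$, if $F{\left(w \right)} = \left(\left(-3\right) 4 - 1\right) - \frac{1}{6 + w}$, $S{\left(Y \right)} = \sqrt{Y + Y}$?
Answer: $\frac{4346}{25} - \frac{128 \sqrt{10}}{5} \approx 92.886$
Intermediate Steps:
$S{\left(Y \right)} = \sqrt{2} \sqrt{Y}$ ($S{\left(Y \right)} = \sqrt{2 Y} = \sqrt{2} \sqrt{Y}$)
$F{\left(w \right)} = -13 - \frac{1}{6 + w}$ ($F{\left(w \right)} = \left(-12 - 1\right) - \frac{1}{6 + w} = -13 - \frac{1}{6 + w}$)
$\left(1 S{\left(5 \right)} + F{\left(-11 \right)}\right)^{2} = \left(1 \sqrt{2} \sqrt{5} + \frac{-79 - -143}{6 - 11}\right)^{2} = \left(1 \sqrt{10} + \frac{-79 + 143}{-5}\right)^{2} = \left(\sqrt{10} - \frac{64}{5}\right)^{2} = \left(- \frac{64}{5} + \sqrt{10}\right)^{2}$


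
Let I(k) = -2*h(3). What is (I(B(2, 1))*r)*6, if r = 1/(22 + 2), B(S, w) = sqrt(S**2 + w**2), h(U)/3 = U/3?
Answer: -3/2 ≈ -1.5000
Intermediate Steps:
h(U) = U (h(U) = 3*(U/3) = U)
I(k) = -6 (I(k) = -2*3 = -6)
r = 1/24 ≈ 0.041667
(I(B(2, 1))*r)*6 = -6*1/24*6 = -1/4*6 = -3/2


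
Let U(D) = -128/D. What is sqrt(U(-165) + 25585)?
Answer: sqrt(696572745)/165 ≈ 159.96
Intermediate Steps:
sqrt(U(-165) + 25585) = sqrt(-128/(-165) + 25585) = sqrt(-128*(-1/165) + 25585) = sqrt(128/165 + 25585) = sqrt(4221653/165) = sqrt(696572745)/165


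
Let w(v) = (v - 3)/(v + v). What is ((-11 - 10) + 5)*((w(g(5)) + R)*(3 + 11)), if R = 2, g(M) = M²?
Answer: -13664/25 ≈ -546.56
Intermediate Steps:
w(v) = (-3 + v)/(2*v) (w(v) = (-3 + v)/((2*v)) = (-3 + v)*(1/(2*v)) = (-3 + v)/(2*v))
((-11 - 10) + 5)*((w(g(5)) + R)*(3 + 11)) = ((-11 - 10) + 5)*(((-3 + 5²)/(2*(5²)) + 2)*(3 + 11)) = (-21 + 5)*(((½)*(-3 + 25)/25 + 2)*14) = -16*((½)*(1/25)*22 + 2)*14 = -16*(11/25 + 2)*14 = -976*14/25 = -16*854/25 = -13664/25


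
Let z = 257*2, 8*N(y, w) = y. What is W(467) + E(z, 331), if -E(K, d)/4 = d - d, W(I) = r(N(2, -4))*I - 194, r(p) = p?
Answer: -309/4 ≈ -77.250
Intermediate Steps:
N(y, w) = y/8
z = 514
W(I) = -194 + I/4 (W(I) = ((⅛)*2)*I - 194 = I/4 - 194 = -194 + I/4)
E(K, d) = 0 (E(K, d) = -4*(d - d) = -4*0 = 0)
W(467) + E(z, 331) = (-194 + (¼)*467) + 0 = (-194 + 467/4) + 0 = -309/4 + 0 = -309/4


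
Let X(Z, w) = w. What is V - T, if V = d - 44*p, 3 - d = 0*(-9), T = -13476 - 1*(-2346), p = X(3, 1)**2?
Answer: 11089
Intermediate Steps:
p = 1 (p = 1**2 = 1)
T = -11130 (T = -13476 + 2346 = -11130)
d = 3 (d = 3 - 0*(-9) = 3 - 1*0 = 3 + 0 = 3)
V = -41 (V = 3 - 44*1 = 3 - 44 = -41)
V - T = -41 - 1*(-11130) = -41 + 11130 = 11089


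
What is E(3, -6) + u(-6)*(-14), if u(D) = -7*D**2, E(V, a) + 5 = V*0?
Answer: 3523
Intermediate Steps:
E(V, a) = -5 (E(V, a) = -5 + V*0 = -5 + 0 = -5)
E(3, -6) + u(-6)*(-14) = -5 - 7*(-6)**2*(-14) = -5 - 7*36*(-14) = -5 - 252*(-14) = -5 + 3528 = 3523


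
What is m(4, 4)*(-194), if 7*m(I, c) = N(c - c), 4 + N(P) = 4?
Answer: 0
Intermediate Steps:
N(P) = 0 (N(P) = -4 + 4 = 0)
m(I, c) = 0 (m(I, c) = (⅐)*0 = 0)
m(4, 4)*(-194) = 0*(-194) = 0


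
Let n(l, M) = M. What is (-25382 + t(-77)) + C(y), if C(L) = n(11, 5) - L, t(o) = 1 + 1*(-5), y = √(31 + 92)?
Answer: -25381 - √123 ≈ -25392.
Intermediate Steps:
y = √123 ≈ 11.091
t(o) = -4 (t(o) = 1 - 5 = -4)
C(L) = 5 - L
(-25382 + t(-77)) + C(y) = (-25382 - 4) + (5 - √123) = -25386 + (5 - √123) = -25381 - √123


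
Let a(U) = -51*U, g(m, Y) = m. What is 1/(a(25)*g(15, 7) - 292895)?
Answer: -1/312020 ≈ -3.2049e-6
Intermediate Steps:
1/(a(25)*g(15, 7) - 292895) = 1/(-51*25*15 - 292895) = 1/(-1275*15 - 292895) = 1/(-19125 - 292895) = 1/(-312020) = -1/312020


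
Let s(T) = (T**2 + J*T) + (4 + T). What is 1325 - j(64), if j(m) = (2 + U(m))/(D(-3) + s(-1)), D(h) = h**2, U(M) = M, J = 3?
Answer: 6592/5 ≈ 1318.4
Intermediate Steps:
s(T) = 4 + T**2 + 4*T (s(T) = (T**2 + 3*T) + (4 + T) = 4 + T**2 + 4*T)
j(m) = 1/5 + m/10 (j(m) = (2 + m)/((-3)**2 + (4 + (-1)**2 + 4*(-1))) = (2 + m)/(9 + (4 + 1 - 4)) = (2 + m)/(9 + 1) = (2 + m)/10 = (2 + m)*(1/10) = 1/5 + m/10)
1325 - j(64) = 1325 - (1/5 + (1/10)*64) = 1325 - (1/5 + 32/5) = 1325 - 1*33/5 = 1325 - 33/5 = 6592/5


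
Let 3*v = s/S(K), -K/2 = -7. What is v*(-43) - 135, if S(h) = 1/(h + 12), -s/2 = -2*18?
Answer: -26967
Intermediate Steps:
K = 14 (K = -2*(-7) = 14)
s = 72 (s = -(-2)*2*18 = -(-2)*36 = -2*(-36) = 72)
S(h) = 1/(12 + h)
v = 624 (v = (72/(1/(12 + 14)))/3 = (72/(1/26))/3 = (72*26)/3 = (1/3)*1872 = 624)
v*(-43) - 135 = 624*(-43) - 135 = -26832 - 135 = -26967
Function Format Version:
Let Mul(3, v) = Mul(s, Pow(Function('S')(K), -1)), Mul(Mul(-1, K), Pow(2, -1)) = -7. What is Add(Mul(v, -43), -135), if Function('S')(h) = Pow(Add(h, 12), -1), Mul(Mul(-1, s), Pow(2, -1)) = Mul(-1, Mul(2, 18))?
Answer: -26967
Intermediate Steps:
K = 14 (K = Mul(-2, -7) = 14)
s = 72 (s = Mul(-2, Mul(-1, Mul(2, 18))) = Mul(-2, Mul(-1, 36)) = Mul(-2, -36) = 72)
Function('S')(h) = Pow(Add(12, h), -1)
v = 624 (v = Mul(Rational(1, 3), Mul(72, Pow(Pow(Add(12, 14), -1), -1))) = Mul(Rational(1, 3), Mul(72, Pow(Pow(26, -1), -1))) = Mul(Rational(1, 3), Mul(72, Pow(Rational(1, 26), -1))) = Mul(Rational(1, 3), Mul(72, 26)) = Mul(Rational(1, 3), 1872) = 624)
Add(Mul(v, -43), -135) = Add(Mul(624, -43), -135) = Add(-26832, -135) = -26967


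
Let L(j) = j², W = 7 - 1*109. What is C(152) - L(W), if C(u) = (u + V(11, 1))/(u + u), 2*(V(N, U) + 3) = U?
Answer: -6325333/608 ≈ -10404.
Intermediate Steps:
V(N, U) = -3 + U/2
W = -102 (W = 7 - 109 = -102)
C(u) = (-5/2 + u)/(2*u) (C(u) = (u + (-3 + (½)*1))/(u + u) = (u + (-3 + ½))/((2*u)) = (u - 5/2)*(1/(2*u)) = (-5/2 + u)*(1/(2*u)) = (-5/2 + u)/(2*u))
C(152) - L(W) = (¼)*(-5 + 2*152)/152 - 1*(-102)² = (¼)*(1/152)*(-5 + 304) - 1*10404 = (¼)*(1/152)*299 - 10404 = 299/608 - 10404 = -6325333/608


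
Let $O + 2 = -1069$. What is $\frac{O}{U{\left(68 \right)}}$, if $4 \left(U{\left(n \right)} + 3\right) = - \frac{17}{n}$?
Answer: $\frac{2448}{7} \approx 349.71$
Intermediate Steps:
$O = -1071$ ($O = -2 - 1069 = -1071$)
$U{\left(n \right)} = -3 - \frac{17}{4 n}$ ($U{\left(n \right)} = -3 + \frac{\left(-17\right) \frac{1}{n}}{4} = -3 - \frac{17}{4 n}$)
$\frac{O}{U{\left(68 \right)}} = - \frac{1071}{-3 - \frac{17}{4 \cdot 68}} = - \frac{1071}{-3 - \frac{1}{16}} = - \frac{1071}{- \frac{49}{16}} = \left(-1071\right) \left(- \frac{16}{49}\right) = \frac{2448}{7}$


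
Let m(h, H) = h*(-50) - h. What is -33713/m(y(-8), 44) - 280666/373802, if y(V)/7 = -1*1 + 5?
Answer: 6100597889/266894628 ≈ 22.858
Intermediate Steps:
y(V) = 28 (y(V) = 7*(-1*1 + 5) = 7*(-1 + 5) = 7*4 = 28)
m(h, H) = -51*h (m(h, H) = -50*h - h = -51*h)
-33713/m(y(-8), 44) - 280666/373802 = -33713/((-51*28)) - 280666/373802 = -33713/(-1428) - 280666*1/373802 = -33713*(-1/1428) - 140333/186901 = 33713/1428 - 140333/186901 = 6100597889/266894628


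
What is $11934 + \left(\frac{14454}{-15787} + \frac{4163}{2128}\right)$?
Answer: $\frac{400954542593}{33594736} \approx 11935.0$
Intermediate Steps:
$11934 + \left(\frac{14454}{-15787} + \frac{4163}{2128}\right) = 11934 + \left(14454 \left(- \frac{1}{15787}\right) + 4163 \cdot \frac{1}{2128}\right) = 11934 + \left(- \frac{14454}{15787} + \frac{4163}{2128}\right) = 11934 + \frac{34963169}{33594736} = \frac{400954542593}{33594736}$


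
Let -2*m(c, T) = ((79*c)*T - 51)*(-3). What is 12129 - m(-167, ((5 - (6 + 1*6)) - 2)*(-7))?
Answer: 1258944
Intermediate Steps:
m(c, T) = -153/2 + 237*T*c/2 (m(c, T) = -((79*c)*T - 51)*(-3)/2 = -(79*T*c - 51)*(-3)/2 = -(-51 + 79*T*c)*(-3)/2 = -(153 - 237*T*c)/2 = -153/2 + 237*T*c/2)
12129 - m(-167, ((5 - (6 + 1*6)) - 2)*(-7)) = 12129 - (-153/2 + (237/2)*(((5 - (6 + 1*6)) - 2)*(-7))*(-167)) = 12129 - (-153/2 + (237/2)*(((5 - (6 + 6)) - 2)*(-7))*(-167)) = 12129 - (-153/2 + (237/2)*(((5 - 1*12) - 2)*(-7))*(-167)) = 12129 - (-153/2 + (237/2)*(((5 - 12) - 2)*(-7))*(-167)) = 12129 - (-153/2 + (237/2)*((-7 - 2)*(-7))*(-167)) = 12129 - (-153/2 + (237/2)*(-9*(-7))*(-167)) = 12129 - (-153/2 + (237/2)*63*(-167)) = 12129 - (-153/2 - 2493477/2) = 12129 - 1*(-1246815) = 12129 + 1246815 = 1258944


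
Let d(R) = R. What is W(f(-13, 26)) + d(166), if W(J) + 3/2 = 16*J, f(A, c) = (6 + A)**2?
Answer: 1897/2 ≈ 948.50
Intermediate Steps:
W(J) = -3/2 + 16*J
W(f(-13, 26)) + d(166) = (-3/2 + 16*(6 - 13)**2) + 166 = (-3/2 + 16*(-7)**2) + 166 = (-3/2 + 16*49) + 166 = (-3/2 + 784) + 166 = 1565/2 + 166 = 1897/2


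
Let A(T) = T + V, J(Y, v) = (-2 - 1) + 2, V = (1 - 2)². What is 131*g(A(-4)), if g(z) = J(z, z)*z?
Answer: 393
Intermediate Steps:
V = 1 (V = (-1)² = 1)
J(Y, v) = -1 (J(Y, v) = -3 + 2 = -1)
A(T) = 1 + T (A(T) = T + 1 = 1 + T)
g(z) = -z
131*g(A(-4)) = 131*(-(1 - 4)) = 131*(-1*(-3)) = 131*3 = 393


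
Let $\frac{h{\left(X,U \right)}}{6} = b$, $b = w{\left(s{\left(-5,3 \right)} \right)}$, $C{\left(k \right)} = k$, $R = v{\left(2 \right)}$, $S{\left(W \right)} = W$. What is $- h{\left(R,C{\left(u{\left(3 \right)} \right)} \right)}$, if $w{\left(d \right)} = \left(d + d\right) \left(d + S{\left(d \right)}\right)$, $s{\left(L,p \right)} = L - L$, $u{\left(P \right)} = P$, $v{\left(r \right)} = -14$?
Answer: $0$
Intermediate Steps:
$s{\left(L,p \right)} = 0$
$R = -14$
$w{\left(d \right)} = 4 d^{2}$ ($w{\left(d \right)} = \left(d + d\right) \left(d + d\right) = 2 d 2 d = 4 d^{2}$)
$b = 0$ ($b = 4 \cdot 0^{2} = 4 \cdot 0 = 0$)
$h{\left(X,U \right)} = 0$ ($h{\left(X,U \right)} = 6 \cdot 0 = 0$)
$- h{\left(R,C{\left(u{\left(3 \right)} \right)} \right)} = \left(-1\right) 0 = 0$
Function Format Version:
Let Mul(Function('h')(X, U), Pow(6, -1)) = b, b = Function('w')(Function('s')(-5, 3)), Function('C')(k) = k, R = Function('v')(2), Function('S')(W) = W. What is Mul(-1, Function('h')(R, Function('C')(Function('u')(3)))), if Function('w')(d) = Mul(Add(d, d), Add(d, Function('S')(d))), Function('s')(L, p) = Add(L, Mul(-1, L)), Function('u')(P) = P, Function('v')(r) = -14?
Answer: 0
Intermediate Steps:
Function('s')(L, p) = 0
R = -14
Function('w')(d) = Mul(4, Pow(d, 2)) (Function('w')(d) = Mul(Add(d, d), Add(d, d)) = Mul(Mul(2, d), Mul(2, d)) = Mul(4, Pow(d, 2)))
b = 0 (b = Mul(4, Pow(0, 2)) = Mul(4, 0) = 0)
Function('h')(X, U) = 0 (Function('h')(X, U) = Mul(6, 0) = 0)
Mul(-1, Function('h')(R, Function('C')(Function('u')(3)))) = Mul(-1, 0) = 0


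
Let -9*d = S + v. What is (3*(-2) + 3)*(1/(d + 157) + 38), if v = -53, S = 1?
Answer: -167037/1465 ≈ -114.02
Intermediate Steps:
d = 52/9 (d = -(1 - 53)/9 = -⅑*(-52) = 52/9 ≈ 5.7778)
(3*(-2) + 3)*(1/(d + 157) + 38) = (3*(-2) + 3)*(1/(52/9 + 157) + 38) = (-6 + 3)*(1/(1465/9) + 38) = -3*(9/1465 + 38) = -3*55679/1465 = -167037/1465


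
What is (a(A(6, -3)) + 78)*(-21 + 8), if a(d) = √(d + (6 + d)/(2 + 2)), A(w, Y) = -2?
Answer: -1014 - 13*I ≈ -1014.0 - 13.0*I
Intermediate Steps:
a(d) = √(3/2 + 5*d/4) (a(d) = √(d + (6 + d)/4) = √(d + (6 + d)*(¼)) = √(d + (3/2 + d/4)) = √(3/2 + 5*d/4))
(a(A(6, -3)) + 78)*(-21 + 8) = (√(6 + 5*(-2))/2 + 78)*(-21 + 8) = (√(6 - 10)/2 + 78)*(-13) = (√(-4)/2 + 78)*(-13) = ((2*I)/2 + 78)*(-13) = (I + 78)*(-13) = (78 + I)*(-13) = -1014 - 13*I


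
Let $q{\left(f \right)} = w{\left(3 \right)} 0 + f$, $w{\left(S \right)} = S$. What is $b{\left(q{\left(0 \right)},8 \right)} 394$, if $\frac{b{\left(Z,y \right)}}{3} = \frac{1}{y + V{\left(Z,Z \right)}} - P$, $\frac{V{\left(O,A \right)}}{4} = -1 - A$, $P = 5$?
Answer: $- \frac{11229}{2} \approx -5614.5$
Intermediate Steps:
$V{\left(O,A \right)} = -4 - 4 A$ ($V{\left(O,A \right)} = 4 \left(-1 - A\right) = -4 - 4 A$)
$q{\left(f \right)} = f$ ($q{\left(f \right)} = 3 \cdot 0 + f = 0 + f = f$)
$b{\left(Z,y \right)} = -15 + \frac{3}{-4 + y - 4 Z}$ ($b{\left(Z,y \right)} = 3 \left(\frac{1}{y - \left(4 + 4 Z\right)} - 5\right) = 3 \left(\frac{1}{-4 + y - 4 Z} - 5\right) = 3 \left(-5 + \frac{1}{-4 + y - 4 Z}\right) = -15 + \frac{3}{-4 + y - 4 Z}$)
$b{\left(q{\left(0 \right)},8 \right)} 394 = \frac{3 \left(-21 - 0 + 5 \cdot 8\right)}{4 - 8 + 4 \cdot 0} \cdot 394 = \frac{3 \left(-21 + 0 + 40\right)}{4 - 8 + 0} \cdot 394 = 3 \frac{1}{-4} \cdot 19 \cdot 394 = 3 \left(- \frac{1}{4}\right) 19 \cdot 394 = \left(- \frac{57}{4}\right) 394 = - \frac{11229}{2}$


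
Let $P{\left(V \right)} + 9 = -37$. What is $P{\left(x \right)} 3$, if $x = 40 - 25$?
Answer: $-138$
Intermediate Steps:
$x = 15$
$P{\left(V \right)} = -46$ ($P{\left(V \right)} = -9 - 37 = -46$)
$P{\left(x \right)} 3 = \left(-46\right) 3 = -138$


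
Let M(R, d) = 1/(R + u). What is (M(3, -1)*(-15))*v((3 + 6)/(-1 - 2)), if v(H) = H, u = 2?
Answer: 9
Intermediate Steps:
M(R, d) = 1/(2 + R) (M(R, d) = 1/(R + 2) = 1/(2 + R))
(M(3, -1)*(-15))*v((3 + 6)/(-1 - 2)) = (-15/(2 + 3))*((3 + 6)/(-1 - 2)) = (-15/5)*(9/(-3)) = ((1/5)*(-15))*(9*(-1/3)) = -3*(-3) = 9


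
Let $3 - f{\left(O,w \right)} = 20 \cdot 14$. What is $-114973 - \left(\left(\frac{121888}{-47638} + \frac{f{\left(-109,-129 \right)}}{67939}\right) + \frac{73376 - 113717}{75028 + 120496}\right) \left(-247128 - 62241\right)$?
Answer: $- \frac{43918077176424287035}{45200652893212} \approx -9.7163 \cdot 10^{5}$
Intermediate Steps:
$f{\left(O,w \right)} = -277$ ($f{\left(O,w \right)} = 3 - 20 \cdot 14 = 3 - 280 = -277$)
$-114973 - \left(\left(\frac{121888}{-47638} + \frac{f{\left(-109,-129 \right)}}{67939}\right) + \frac{73376 - 113717}{75028 + 120496}\right) \left(-247128 - 62241\right) = -114973 - \left(\left(\frac{121888}{-47638} - \frac{277}{67939}\right) + \frac{73376 - 113717}{75028 + 120496}\right) \left(-247128 - 62241\right) = -114973 - \left(\left(121888 \left(- \frac{1}{47638}\right) - \frac{277}{67939}\right) - \frac{40341}{195524}\right) \left(-309369\right) = -114973 - \left(\left(- \frac{60944}{23819} - \frac{277}{67939}\right) - \frac{5763}{27932}\right) \left(-309369\right) = -114973 - \left(- \frac{4147072279}{1618239041} - \frac{5763}{27932}\right) \left(-309369\right) = -114973 - \left(- \frac{125161934490311}{45200652893212}\right) \left(-309369\right) = -114973 - \frac{38721222511333023759}{45200652893212} = - \frac{43918077176424287035}{45200652893212}$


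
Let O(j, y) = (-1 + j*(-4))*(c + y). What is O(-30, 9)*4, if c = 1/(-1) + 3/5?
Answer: 20468/5 ≈ 4093.6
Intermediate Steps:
c = -⅖ (c = 1*(-1) + 3*(⅕) = -1 + ⅗ = -⅖ ≈ -0.40000)
O(j, y) = (-1 - 4*j)*(-⅖ + y) (O(j, y) = (-1 + j*(-4))*(-⅖ + y) = (-1 - 4*j)*(-⅖ + y))
O(-30, 9)*4 = (⅖ - 1*9 + (8/5)*(-30) - 4*(-30)*9)*4 = (⅖ - 9 - 48 + 1080)*4 = (5117/5)*4 = 20468/5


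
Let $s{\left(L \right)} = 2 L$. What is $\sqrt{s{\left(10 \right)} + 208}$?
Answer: $2 \sqrt{57} \approx 15.1$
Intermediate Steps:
$\sqrt{s{\left(10 \right)} + 208} = \sqrt{2 \cdot 10 + 208} = \sqrt{20 + 208} = \sqrt{228} = 2 \sqrt{57}$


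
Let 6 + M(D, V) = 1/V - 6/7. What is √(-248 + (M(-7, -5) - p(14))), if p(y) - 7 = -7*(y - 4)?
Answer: I*√235270/35 ≈ 13.858*I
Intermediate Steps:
M(D, V) = -48/7 + 1/V (M(D, V) = -6 + (1/V - 6/7) = -6 + (-6/7 + 1/V) = -48/7 + 1/V)
p(y) = 35 - 7*y (p(y) = 7 - 7*(y - 4) = 7 - 7*(-4 + y) = 7 + (28 - 7*y) = 35 - 7*y)
√(-248 + (M(-7, -5) - p(14))) = √(-248 + ((-48/7 + 1/(-5)) - (35 - 7*14))) = √(-248 + ((-48/7 - ⅕) - (35 - 98))) = √(-248 + (-247/35 - 1*(-63))) = √(-248 + (-247/35 + 63)) = √(-248 + 1958/35) = √(-6722/35) = I*√235270/35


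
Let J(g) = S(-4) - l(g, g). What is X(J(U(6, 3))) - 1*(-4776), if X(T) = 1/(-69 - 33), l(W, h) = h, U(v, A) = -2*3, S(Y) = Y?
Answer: 487151/102 ≈ 4776.0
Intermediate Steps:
U(v, A) = -6
J(g) = -4 - g
X(T) = -1/102 (X(T) = 1/(-102) = -1/102)
X(J(U(6, 3))) - 1*(-4776) = -1/102 - 1*(-4776) = -1/102 + 4776 = 487151/102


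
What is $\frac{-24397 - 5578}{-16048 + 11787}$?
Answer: $\frac{29975}{4261} \approx 7.0347$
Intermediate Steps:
$\frac{-24397 - 5578}{-16048 + 11787} = - \frac{29975}{-4261} = \left(-29975\right) \left(- \frac{1}{4261}\right) = \frac{29975}{4261}$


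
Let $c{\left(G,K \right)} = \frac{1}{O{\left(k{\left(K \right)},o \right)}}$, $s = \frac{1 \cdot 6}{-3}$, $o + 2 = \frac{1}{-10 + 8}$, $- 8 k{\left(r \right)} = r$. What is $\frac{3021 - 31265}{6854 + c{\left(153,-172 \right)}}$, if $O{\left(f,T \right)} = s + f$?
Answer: $- \frac{275379}{66827} \approx -4.1208$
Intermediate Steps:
$k{\left(r \right)} = - \frac{r}{8}$
$o = - \frac{5}{2}$ ($o = -2 + \frac{1}{-10 + 8} = -2 + \frac{1}{-2} = -2 - \frac{1}{2} = - \frac{5}{2} \approx -2.5$)
$s = -2$ ($s = 6 \left(- \frac{1}{3}\right) = -2$)
$O{\left(f,T \right)} = -2 + f$
$c{\left(G,K \right)} = \frac{1}{-2 - \frac{K}{8}}$
$\frac{3021 - 31265}{6854 + c{\left(153,-172 \right)}} = \frac{3021 - 31265}{6854 - \frac{8}{16 - 172}} = - \frac{28244}{6854 - \frac{8}{-156}} = - \frac{28244}{6854 - - \frac{2}{39}} = - \frac{28244}{6854 + \frac{2}{39}} = - \frac{28244}{\frac{267308}{39}} = \left(-28244\right) \frac{39}{267308} = - \frac{275379}{66827}$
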